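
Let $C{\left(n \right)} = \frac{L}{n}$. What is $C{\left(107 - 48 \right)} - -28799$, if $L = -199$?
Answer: $\frac{1698942}{59} \approx 28796.0$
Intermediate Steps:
$C{\left(n \right)} = - \frac{199}{n}$
$C{\left(107 - 48 \right)} - -28799 = - \frac{199}{107 - 48} - -28799 = - \frac{199}{59} + 28799 = \frac{1698942}{59}$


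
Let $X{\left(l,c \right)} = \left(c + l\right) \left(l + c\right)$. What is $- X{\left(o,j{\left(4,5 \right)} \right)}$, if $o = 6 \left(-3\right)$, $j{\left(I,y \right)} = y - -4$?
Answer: $-81$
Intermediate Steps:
$j{\left(I,y \right)} = 4 + y$ ($j{\left(I,y \right)} = y + 4 = 4 + y$)
$o = -18$
$X{\left(l,c \right)} = \left(c + l\right)^{2}$ ($X{\left(l,c \right)} = \left(c + l\right) \left(c + l\right) = \left(c + l\right)^{2}$)
$- X{\left(o,j{\left(4,5 \right)} \right)} = - \left(\left(4 + 5\right) - 18\right)^{2} = - \left(9 - 18\right)^{2} = - \left(-9\right)^{2} = \left(-1\right) 81 = -81$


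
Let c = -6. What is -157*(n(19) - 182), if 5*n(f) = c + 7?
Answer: 142713/5 ≈ 28543.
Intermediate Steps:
n(f) = ⅕ (n(f) = (-6 + 7)/5 = (⅕)*1 = ⅕)
-157*(n(19) - 182) = -157*(⅕ - 182) = -157*(-909/5) = 142713/5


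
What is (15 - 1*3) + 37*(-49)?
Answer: -1801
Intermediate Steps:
(15 - 1*3) + 37*(-49) = (15 - 3) - 1813 = 12 - 1813 = -1801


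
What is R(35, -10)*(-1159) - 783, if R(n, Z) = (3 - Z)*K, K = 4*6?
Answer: -362391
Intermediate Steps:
K = 24
R(n, Z) = 72 - 24*Z (R(n, Z) = (3 - Z)*24 = 72 - 24*Z)
R(35, -10)*(-1159) - 783 = (72 - 24*(-10))*(-1159) - 783 = (72 + 240)*(-1159) - 783 = 312*(-1159) - 783 = -361608 - 783 = -362391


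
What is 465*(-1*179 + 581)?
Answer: 186930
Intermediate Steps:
465*(-1*179 + 581) = 465*(-179 + 581) = 465*402 = 186930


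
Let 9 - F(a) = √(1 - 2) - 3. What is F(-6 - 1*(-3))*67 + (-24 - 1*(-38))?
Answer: 818 - 67*I ≈ 818.0 - 67.0*I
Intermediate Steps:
F(a) = 12 - I (F(a) = 9 - (√(1 - 2) - 3) = 9 - (√(-1) - 3) = 9 - (I - 3) = 9 - (-3 + I) = 9 + (3 - I) = 12 - I)
F(-6 - 1*(-3))*67 + (-24 - 1*(-38)) = (12 - I)*67 + (-24 - 1*(-38)) = (804 - 67*I) + (-24 + 38) = (804 - 67*I) + 14 = 818 - 67*I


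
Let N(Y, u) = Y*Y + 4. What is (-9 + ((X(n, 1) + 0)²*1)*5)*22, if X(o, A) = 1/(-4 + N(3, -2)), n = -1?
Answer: -15928/81 ≈ -196.64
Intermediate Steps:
N(Y, u) = 4 + Y² (N(Y, u) = Y² + 4 = 4 + Y²)
X(o, A) = ⅑ (X(o, A) = 1/(-4 + (4 + 3²)) = 1/(-4 + (4 + 9)) = 1/(-4 + 13) = 1/9 = ⅑)
(-9 + ((X(n, 1) + 0)²*1)*5)*22 = (-9 + ((⅑ + 0)²*1)*5)*22 = (-9 + ((⅑)²*1)*5)*22 = (-9 + ((1/81)*1)*5)*22 = (-9 + (1/81)*5)*22 = (-9 + 5/81)*22 = -724/81*22 = -15928/81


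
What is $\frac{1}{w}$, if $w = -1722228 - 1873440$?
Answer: $- \frac{1}{3595668} \approx -2.7811 \cdot 10^{-7}$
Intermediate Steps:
$w = -3595668$
$\frac{1}{w} = \frac{1}{-3595668} = - \frac{1}{3595668}$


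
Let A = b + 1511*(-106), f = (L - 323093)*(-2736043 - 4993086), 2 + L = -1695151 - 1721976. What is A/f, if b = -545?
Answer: -160711/28908658326638 ≈ -5.5593e-9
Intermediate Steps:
L = -3417129 (L = -2 + (-1695151 - 1721976) = -2 - 3417127 = -3417129)
f = 28908658326638 (f = (-3417129 - 323093)*(-2736043 - 4993086) = -3740222*(-7729129) = 28908658326638)
A = -160711 (A = -545 + 1511*(-106) = -545 - 160166 = -160711)
A/f = -160711/28908658326638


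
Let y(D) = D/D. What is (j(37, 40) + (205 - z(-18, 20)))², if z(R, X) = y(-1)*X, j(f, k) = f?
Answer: 49284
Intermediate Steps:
y(D) = 1
z(R, X) = X (z(R, X) = 1*X = X)
(j(37, 40) + (205 - z(-18, 20)))² = (37 + (205 - 1*20))² = (37 + (205 - 20))² = (37 + 185)² = 222² = 49284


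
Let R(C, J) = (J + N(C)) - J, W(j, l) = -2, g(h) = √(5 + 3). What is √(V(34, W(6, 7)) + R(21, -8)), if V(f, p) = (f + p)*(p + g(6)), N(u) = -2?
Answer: √(-66 + 64*√2) ≈ 4.9507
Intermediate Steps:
g(h) = 2*√2 (g(h) = √8 = 2*√2)
V(f, p) = (f + p)*(p + 2*√2)
R(C, J) = -2 (R(C, J) = (J - 2) - J = (-2 + J) - J = -2)
√(V(34, W(6, 7)) + R(21, -8)) = √(((-2)² + 34*(-2) + 2*34*√2 + 2*(-2)*√2) - 2) = √((4 - 68 + 68*√2 - 4*√2) - 2) = √((-64 + 64*√2) - 2) = √(-66 + 64*√2)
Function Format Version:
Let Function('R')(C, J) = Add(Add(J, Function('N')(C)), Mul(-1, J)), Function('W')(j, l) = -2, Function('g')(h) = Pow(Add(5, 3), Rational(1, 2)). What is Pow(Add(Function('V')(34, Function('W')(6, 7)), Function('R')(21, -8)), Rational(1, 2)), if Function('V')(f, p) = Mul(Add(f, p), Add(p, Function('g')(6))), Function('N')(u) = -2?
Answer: Pow(Add(-66, Mul(64, Pow(2, Rational(1, 2)))), Rational(1, 2)) ≈ 4.9507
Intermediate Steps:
Function('g')(h) = Mul(2, Pow(2, Rational(1, 2))) (Function('g')(h) = Pow(8, Rational(1, 2)) = Mul(2, Pow(2, Rational(1, 2))))
Function('V')(f, p) = Mul(Add(f, p), Add(p, Mul(2, Pow(2, Rational(1, 2)))))
Function('R')(C, J) = -2 (Function('R')(C, J) = Add(Add(J, -2), Mul(-1, J)) = Add(Add(-2, J), Mul(-1, J)) = -2)
Pow(Add(Function('V')(34, Function('W')(6, 7)), Function('R')(21, -8)), Rational(1, 2)) = Pow(Add(Add(Pow(-2, 2), Mul(34, -2), Mul(2, 34, Pow(2, Rational(1, 2))), Mul(2, -2, Pow(2, Rational(1, 2)))), -2), Rational(1, 2)) = Pow(Add(Add(4, -68, Mul(68, Pow(2, Rational(1, 2))), Mul(-4, Pow(2, Rational(1, 2)))), -2), Rational(1, 2)) = Pow(Add(Add(-64, Mul(64, Pow(2, Rational(1, 2)))), -2), Rational(1, 2)) = Pow(Add(-66, Mul(64, Pow(2, Rational(1, 2)))), Rational(1, 2))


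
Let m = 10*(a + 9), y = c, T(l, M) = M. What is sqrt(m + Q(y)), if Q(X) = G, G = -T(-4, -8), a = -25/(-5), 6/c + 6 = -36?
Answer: 2*sqrt(37) ≈ 12.166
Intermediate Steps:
c = -1/7 (c = 6/(-6 - 36) = 6/(-42) = 6*(-1/42) = -1/7 ≈ -0.14286)
a = 5 (a = -25*(-1/5) = 5)
y = -1/7 ≈ -0.14286
G = 8 (G = -1*(-8) = 8)
Q(X) = 8
m = 140 (m = 10*(5 + 9) = 10*14 = 140)
sqrt(m + Q(y)) = sqrt(140 + 8) = sqrt(148) = 2*sqrt(37)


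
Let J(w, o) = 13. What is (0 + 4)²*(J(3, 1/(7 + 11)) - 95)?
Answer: -1312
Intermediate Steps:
(0 + 4)²*(J(3, 1/(7 + 11)) - 95) = (0 + 4)²*(13 - 95) = 4²*(-82) = 16*(-82) = -1312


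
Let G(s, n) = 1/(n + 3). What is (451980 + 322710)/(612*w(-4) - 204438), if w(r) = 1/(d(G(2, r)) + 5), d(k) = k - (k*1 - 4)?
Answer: -77469/20437 ≈ -3.7906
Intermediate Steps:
G(s, n) = 1/(3 + n)
d(k) = 4 (d(k) = k - (k - 4) = k - (-4 + k) = k + (4 - k) = 4)
w(r) = 1/9 (w(r) = 1/(4 + 5) = 1/9)
(451980 + 322710)/(612*w(-4) - 204438) = (451980 + 322710)/(612*(1/9) - 204438) = 774690/(68 - 204438) = 774690/(-204370) = 774690*(-1/204370) = -77469/20437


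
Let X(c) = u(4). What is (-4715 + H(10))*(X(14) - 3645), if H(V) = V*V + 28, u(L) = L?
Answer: 16701267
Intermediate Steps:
H(V) = 28 + V² (H(V) = V² + 28 = 28 + V²)
X(c) = 4
(-4715 + H(10))*(X(14) - 3645) = (-4715 + (28 + 10²))*(4 - 3645) = (-4715 + (28 + 100))*(-3641) = (-4715 + 128)*(-3641) = -4587*(-3641) = 16701267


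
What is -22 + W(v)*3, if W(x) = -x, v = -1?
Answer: -19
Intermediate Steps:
-22 + W(v)*3 = -22 - 1*(-1)*3 = -22 + 1*3 = -22 + 3 = -19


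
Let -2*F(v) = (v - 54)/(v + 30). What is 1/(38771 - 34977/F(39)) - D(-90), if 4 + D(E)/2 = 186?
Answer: -515091673/1415087 ≈ -364.00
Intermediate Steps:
D(E) = 364 (D(E) = -8 + 2*186 = -8 + 372 = 364)
F(v) = -(-54 + v)/(2*(30 + v)) (F(v) = -(v - 54)/(2*(v + 30)) = -(-54 + v)/(2*(30 + v)))
1/(38771 - 34977/F(39)) - D(-90) = 1/(38771 - 34977*2*(30 + 39)/(54 - 1*39)) - 1*364 = 1/(38771 - 34977*138/(54 - 39)) - 364 = 1/(38771 - 34977/((1/2)*(1/69)*15)) - 364 = 1/(38771 - 34977/5/46) - 364 = 1/(38771 - 34977*46/5) - 364 = 1/(38771 - 1608942/5) - 364 = 1/(-1415087/5) - 364 = -5/1415087 - 364 = -515091673/1415087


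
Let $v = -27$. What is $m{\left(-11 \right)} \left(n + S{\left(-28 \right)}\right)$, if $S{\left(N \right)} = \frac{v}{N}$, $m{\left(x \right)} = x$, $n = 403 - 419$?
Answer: $\frac{4631}{28} \approx 165.39$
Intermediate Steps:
$n = -16$ ($n = 403 - 419 = -16$)
$S{\left(N \right)} = - \frac{27}{N}$
$m{\left(-11 \right)} \left(n + S{\left(-28 \right)}\right) = - 11 \left(-16 - \frac{27}{-28}\right) = - 11 \left(-16 - - \frac{27}{28}\right) = - 11 \left(-16 + \frac{27}{28}\right) = \left(-11\right) \left(- \frac{421}{28}\right) = \frac{4631}{28}$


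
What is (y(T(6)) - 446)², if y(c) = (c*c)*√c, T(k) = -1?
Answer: (446 - I)² ≈ 1.9892e+5 - 892.0*I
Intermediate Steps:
y(c) = c^(5/2) (y(c) = c²*√c = c^(5/2))
(y(T(6)) - 446)² = ((-1)^(5/2) - 446)² = (I - 446)² = (-446 + I)²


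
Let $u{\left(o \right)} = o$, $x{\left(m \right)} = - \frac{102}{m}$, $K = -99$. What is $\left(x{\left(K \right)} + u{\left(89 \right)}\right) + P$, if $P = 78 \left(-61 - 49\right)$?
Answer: $- \frac{280169}{33} \approx -8490.0$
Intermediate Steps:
$P = -8580$ ($P = 78 \left(-110\right) = -8580$)
$\left(x{\left(K \right)} + u{\left(89 \right)}\right) + P = \left(- \frac{102}{-99} + 89\right) - 8580 = \left(\left(-102\right) \left(- \frac{1}{99}\right) + 89\right) - 8580 = \left(\frac{34}{33} + 89\right) - 8580 = \frac{2971}{33} - 8580 = - \frac{280169}{33}$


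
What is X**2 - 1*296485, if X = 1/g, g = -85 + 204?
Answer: -4198524084/14161 ≈ -2.9649e+5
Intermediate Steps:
g = 119
X = 1/119 ≈ 0.0084034
X**2 - 1*296485 = (1/119)**2 - 1*296485 = 1/14161 - 296485 = -4198524084/14161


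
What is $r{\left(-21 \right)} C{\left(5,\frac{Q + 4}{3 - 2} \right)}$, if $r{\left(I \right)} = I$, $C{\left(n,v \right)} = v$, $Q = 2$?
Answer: $-126$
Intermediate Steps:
$r{\left(-21 \right)} C{\left(5,\frac{Q + 4}{3 - 2} \right)} = - 21 \frac{2 + 4}{3 - 2} = - 21 \cdot \frac{6}{1} = - 21 \cdot 6 \cdot 1 = \left(-21\right) 6 = -126$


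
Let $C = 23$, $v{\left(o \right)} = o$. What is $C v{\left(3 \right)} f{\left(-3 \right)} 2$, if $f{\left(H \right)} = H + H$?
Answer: $-828$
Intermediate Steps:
$f{\left(H \right)} = 2 H$
$C v{\left(3 \right)} f{\left(-3 \right)} 2 = 23 \cdot 3 \cdot 2 \left(-3\right) 2 = 23 \cdot 3 \left(-6\right) 2 = 23 \left(\left(-18\right) 2\right) = 23 \left(-36\right) = -828$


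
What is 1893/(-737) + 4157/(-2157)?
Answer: -7146910/1589709 ≈ -4.4957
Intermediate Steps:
1893/(-737) + 4157/(-2157) = 1893*(-1/737) + 4157*(-1/2157) = -1893/737 - 4157/2157 = -7146910/1589709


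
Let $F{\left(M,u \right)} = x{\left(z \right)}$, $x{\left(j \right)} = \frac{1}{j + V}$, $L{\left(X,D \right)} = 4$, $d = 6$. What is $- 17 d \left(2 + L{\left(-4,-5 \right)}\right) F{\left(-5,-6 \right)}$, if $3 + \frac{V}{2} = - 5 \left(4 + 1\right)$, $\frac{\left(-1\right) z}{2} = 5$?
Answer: $\frac{102}{11} \approx 9.2727$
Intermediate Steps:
$z = -10$ ($z = \left(-2\right) 5 = -10$)
$V = -56$ ($V = -6 + 2 \left(- 5 \left(4 + 1\right)\right) = -6 + 2 \left(\left(-5\right) 5\right) = -6 + 2 \left(-25\right) = -6 - 50 = -56$)
$x{\left(j \right)} = \frac{1}{-56 + j}$ ($x{\left(j \right)} = \frac{1}{j - 56} = \frac{1}{-56 + j}$)
$F{\left(M,u \right)} = - \frac{1}{66}$ ($F{\left(M,u \right)} = \frac{1}{-56 - 10} = \frac{1}{-66} = - \frac{1}{66}$)
$- 17 d \left(2 + L{\left(-4,-5 \right)}\right) F{\left(-5,-6 \right)} = - 17 \cdot 6 \left(2 + 4\right) \left(- \frac{1}{66}\right) = - 17 \cdot 6 \cdot 6 \left(- \frac{1}{66}\right) = \left(-17\right) 36 \left(- \frac{1}{66}\right) = \left(-612\right) \left(- \frac{1}{66}\right) = \frac{102}{11}$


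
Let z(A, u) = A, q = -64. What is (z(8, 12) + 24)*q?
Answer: -2048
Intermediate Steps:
(z(8, 12) + 24)*q = (8 + 24)*(-64) = 32*(-64) = -2048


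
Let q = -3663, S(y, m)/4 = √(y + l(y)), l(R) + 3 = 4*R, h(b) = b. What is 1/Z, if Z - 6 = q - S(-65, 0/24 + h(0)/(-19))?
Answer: I/(-3657*I + 8*√82) ≈ -0.00027334 + 5.4147e-6*I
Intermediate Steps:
l(R) = -3 + 4*R
S(y, m) = 4*√(-3 + 5*y) (S(y, m) = 4*√(y + (-3 + 4*y)) = 4*√(-3 + 5*y))
Z = -3657 - 8*I*√82 (Z = 6 + (-3663 - 4*√(-3 + 5*(-65))) = 6 + (-3663 - 4*√(-3 - 325)) = 6 + (-3663 - 4*√(-328)) = 6 + (-3663 - 4*2*I*√82) = 6 + (-3663 - 8*I*√82) = -3657 - 8*I*√82 ≈ -3657.0 - 72.443*I)
1/Z = 1/(-3657 - 8*I*√82)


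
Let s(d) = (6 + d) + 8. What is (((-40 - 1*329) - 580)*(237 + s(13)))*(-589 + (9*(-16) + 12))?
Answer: 180636456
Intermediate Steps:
s(d) = 14 + d
(((-40 - 1*329) - 580)*(237 + s(13)))*(-589 + (9*(-16) + 12)) = (((-40 - 1*329) - 580)*(237 + (14 + 13)))*(-589 + (9*(-16) + 12)) = (((-40 - 329) - 580)*(237 + 27))*(-589 + (-144 + 12)) = ((-369 - 580)*264)*(-589 - 132) = -949*264*(-721) = -250536*(-721) = 180636456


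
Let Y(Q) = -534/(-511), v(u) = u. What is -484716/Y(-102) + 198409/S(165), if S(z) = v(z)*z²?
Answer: -185442296379349/399799125 ≈ -4.6384e+5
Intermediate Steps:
Y(Q) = 534/511 (Y(Q) = -534*(-1)/511 = -1*(-534/511) = 534/511)
S(z) = z³ (S(z) = z*z² = z³)
-484716/Y(-102) + 198409/S(165) = -484716/534/511 + 198409/(165³) = -484716*511/534 + 198409/4492125 = -41281646/89 + 198409*(1/4492125) = -41281646/89 + 198409/4492125 = -185442296379349/399799125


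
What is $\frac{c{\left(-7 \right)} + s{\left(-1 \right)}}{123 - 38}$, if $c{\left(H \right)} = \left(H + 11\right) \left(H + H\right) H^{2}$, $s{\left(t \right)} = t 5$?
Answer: $- \frac{2749}{85} \approx -32.341$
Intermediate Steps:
$s{\left(t \right)} = 5 t$
$c{\left(H \right)} = 2 H^{3} \left(11 + H\right)$ ($c{\left(H \right)} = \left(11 + H\right) 2 H H^{2} = 2 H \left(11 + H\right) H^{2} = 2 H^{3} \left(11 + H\right)$)
$\frac{c{\left(-7 \right)} + s{\left(-1 \right)}}{123 - 38} = \frac{2 \left(-7\right)^{3} \left(11 - 7\right) + 5 \left(-1\right)}{123 - 38} = \frac{2 \left(-343\right) 4 - 5}{85} = \left(-2744 - 5\right) \frac{1}{85} = \left(-2749\right) \frac{1}{85} = - \frac{2749}{85}$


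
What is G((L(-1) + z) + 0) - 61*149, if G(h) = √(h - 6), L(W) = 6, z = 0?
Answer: -9089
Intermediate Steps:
G(h) = √(-6 + h)
G((L(-1) + z) + 0) - 61*149 = √(-6 + ((6 + 0) + 0)) - 61*149 = √(-6 + (6 + 0)) - 9089 = √(-6 + 6) - 9089 = √0 - 9089 = 0 - 9089 = -9089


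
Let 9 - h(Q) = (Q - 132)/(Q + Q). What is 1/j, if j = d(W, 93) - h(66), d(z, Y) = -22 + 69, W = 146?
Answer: 2/75 ≈ 0.026667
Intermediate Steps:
h(Q) = 9 - (-132 + Q)/(2*Q) (h(Q) = 9 - (Q - 132)/(Q + Q) = 9 - (-132 + Q)/(2*Q))
d(z, Y) = 47
j = 75/2 (j = 47 - (17/2 + 66/66) = 47 - (17/2 + 66*(1/66)) = 47 - (17/2 + 1) = 47 - 1*19/2 = 47 - 19/2 = 75/2 ≈ 37.500)
1/j = 1/(75/2) = 2/75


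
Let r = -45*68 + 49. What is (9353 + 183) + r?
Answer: 6525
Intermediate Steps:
r = -3011 (r = -3060 + 49 = -3011)
(9353 + 183) + r = (9353 + 183) - 3011 = 9536 - 3011 = 6525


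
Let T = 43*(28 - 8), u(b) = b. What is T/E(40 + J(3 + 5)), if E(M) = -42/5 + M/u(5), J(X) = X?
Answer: 2150/3 ≈ 716.67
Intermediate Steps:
T = 860 (T = 43*20 = 860)
E(M) = -42/5 + M/5
T/E(40 + J(3 + 5)) = 860/(-42/5 + (40 + (3 + 5))/5) = 860/(-42/5 + (40 + 8)/5) = 860/(-42/5 + (⅕)*48) = 860/(-42/5 + 48/5) = 860/(6/5) = 860*(⅚) = 2150/3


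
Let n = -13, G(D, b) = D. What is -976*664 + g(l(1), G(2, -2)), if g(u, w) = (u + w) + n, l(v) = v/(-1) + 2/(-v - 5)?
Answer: -1944229/3 ≈ -6.4808e+5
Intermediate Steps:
l(v) = -v + 2/(-5 - v) (l(v) = v*(-1) + 2/(-5 - v) = -v + 2/(-5 - v))
g(u, w) = -13 + u + w (g(u, w) = (u + w) - 13 = -13 + u + w)
-976*664 + g(l(1), G(2, -2)) = -976*664 + (-13 + (-2 - 1*1² - 5*1)/(5 + 1) + 2) = -648064 + (-13 + (-2 - 1*1 - 5)/6 + 2) = -648064 + (-13 + (-2 - 1 - 5)/6 + 2) = -648064 + (-13 + (⅙)*(-8) + 2) = -648064 + (-13 - 4/3 + 2) = -648064 - 37/3 = -1944229/3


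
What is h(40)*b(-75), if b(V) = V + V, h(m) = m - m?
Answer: 0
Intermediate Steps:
h(m) = 0
b(V) = 2*V
h(40)*b(-75) = 0*(2*(-75)) = 0*(-150) = 0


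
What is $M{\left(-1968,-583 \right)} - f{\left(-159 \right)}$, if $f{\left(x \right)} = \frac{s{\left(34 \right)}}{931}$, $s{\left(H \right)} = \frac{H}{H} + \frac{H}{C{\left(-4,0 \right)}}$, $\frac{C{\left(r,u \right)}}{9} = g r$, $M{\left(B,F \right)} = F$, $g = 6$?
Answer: $- \frac{8374225}{14364} \approx -583.0$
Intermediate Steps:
$C{\left(r,u \right)} = 54 r$ ($C{\left(r,u \right)} = 9 \cdot 6 r = 54 r$)
$s{\left(H \right)} = 1 - \frac{H}{216}$ ($s{\left(H \right)} = \frac{H}{H} + \frac{H}{54 \left(-4\right)} = 1 + \frac{H}{-216} = 1 + H \left(- \frac{1}{216}\right) = 1 - \frac{H}{216}$)
$f{\left(x \right)} = \frac{13}{14364}$ ($f{\left(x \right)} = \frac{1 - \frac{17}{108}}{931} = \left(1 - \frac{17}{108}\right) \frac{1}{931} = \frac{91}{108} \cdot \frac{1}{931} = \frac{13}{14364}$)
$M{\left(-1968,-583 \right)} - f{\left(-159 \right)} = -583 - \frac{13}{14364} = - \frac{8374225}{14364}$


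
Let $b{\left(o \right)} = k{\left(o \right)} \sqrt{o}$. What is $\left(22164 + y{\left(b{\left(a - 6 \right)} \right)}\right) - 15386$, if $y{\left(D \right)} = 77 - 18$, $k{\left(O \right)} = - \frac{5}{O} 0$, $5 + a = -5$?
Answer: $6837$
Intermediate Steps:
$a = -10$ ($a = -5 - 5 = -10$)
$k{\left(O \right)} = 0$
$b{\left(o \right)} = 0$ ($b{\left(o \right)} = 0 \sqrt{o} = 0$)
$y{\left(D \right)} = 59$
$\left(22164 + y{\left(b{\left(a - 6 \right)} \right)}\right) - 15386 = \left(22164 + 59\right) - 15386 = 22223 - 15386 = 6837$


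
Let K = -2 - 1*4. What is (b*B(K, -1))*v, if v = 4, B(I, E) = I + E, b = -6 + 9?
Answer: -84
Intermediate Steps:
b = 3
K = -6 (K = -2 - 4 = -6)
B(I, E) = E + I
(b*B(K, -1))*v = (3*(-1 - 6))*4 = (3*(-7))*4 = -21*4 = -84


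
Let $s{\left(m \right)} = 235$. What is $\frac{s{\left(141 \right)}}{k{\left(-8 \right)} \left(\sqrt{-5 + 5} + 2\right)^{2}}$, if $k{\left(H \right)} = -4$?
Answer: $- \frac{235}{16} \approx -14.688$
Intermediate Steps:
$\frac{s{\left(141 \right)}}{k{\left(-8 \right)} \left(\sqrt{-5 + 5} + 2\right)^{2}} = \frac{235}{\left(-4\right) \left(\sqrt{-5 + 5} + 2\right)^{2}} = \frac{235}{\left(-4\right) \left(\sqrt{0} + 2\right)^{2}} = \frac{235}{\left(-4\right) \left(0 + 2\right)^{2}} = \frac{235}{\left(-4\right) 2^{2}} = \frac{235}{\left(-4\right) 4} = \frac{235}{-16} = 235 \left(- \frac{1}{16}\right) = - \frac{235}{16}$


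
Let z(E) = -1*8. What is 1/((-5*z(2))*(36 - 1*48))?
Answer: -1/480 ≈ -0.0020833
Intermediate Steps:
z(E) = -8
1/((-5*z(2))*(36 - 1*48)) = 1/((-5*(-8))*(36 - 1*48)) = 1/(40*(36 - 48)) = 1/(40*(-12)) = 1/(-480) = -1/480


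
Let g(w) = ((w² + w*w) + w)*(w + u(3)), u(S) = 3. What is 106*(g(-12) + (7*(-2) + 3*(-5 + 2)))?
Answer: -265742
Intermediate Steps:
g(w) = (3 + w)*(w + 2*w²) (g(w) = ((w² + w*w) + w)*(w + 3) = ((w² + w²) + w)*(3 + w) = (2*w² + w)*(3 + w) = (w + 2*w²)*(3 + w) = (3 + w)*(w + 2*w²))
106*(g(-12) + (7*(-2) + 3*(-5 + 2))) = 106*(-12*(3 + 2*(-12)² + 7*(-12)) + (7*(-2) + 3*(-5 + 2))) = 106*(-12*(3 + 2*144 - 84) + (-14 + 3*(-3))) = 106*(-12*(3 + 288 - 84) + (-14 - 9)) = 106*(-12*207 - 23) = 106*(-2484 - 23) = 106*(-2507) = -265742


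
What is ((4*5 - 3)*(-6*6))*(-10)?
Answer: 6120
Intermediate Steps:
((4*5 - 3)*(-6*6))*(-10) = ((20 - 3)*(-36))*(-10) = (17*(-36))*(-10) = -612*(-10) = 6120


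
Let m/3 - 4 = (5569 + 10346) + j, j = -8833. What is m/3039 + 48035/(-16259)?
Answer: 66551819/16470367 ≈ 4.0407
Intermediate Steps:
m = 21258 (m = 12 + 3*((5569 + 10346) - 8833) = 12 + 3*(15915 - 8833) = 12 + 3*7082 = 12 + 21246 = 21258)
m/3039 + 48035/(-16259) = 21258/3039 + 48035/(-16259) = 21258*(1/3039) + 48035*(-1/16259) = 7086/1013 - 48035/16259 = 66551819/16470367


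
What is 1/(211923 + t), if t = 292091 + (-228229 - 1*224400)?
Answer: 1/51385 ≈ 1.9461e-5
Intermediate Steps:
t = -160538 (t = 292091 + (-228229 - 224400) = 292091 - 452629 = -160538)
1/(211923 + t) = 1/(211923 - 160538) = 1/51385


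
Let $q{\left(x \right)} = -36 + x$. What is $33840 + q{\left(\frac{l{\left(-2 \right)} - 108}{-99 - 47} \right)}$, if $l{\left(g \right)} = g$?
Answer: $\frac{2467747}{73} \approx 33805.0$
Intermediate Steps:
$33840 + q{\left(\frac{l{\left(-2 \right)} - 108}{-99 - 47} \right)} = 33840 - \left(36 - \frac{-2 - 108}{-99 - 47}\right) = 33840 - \left(36 + \frac{110}{-146}\right) = 33840 - \frac{2573}{73} = \frac{2467747}{73}$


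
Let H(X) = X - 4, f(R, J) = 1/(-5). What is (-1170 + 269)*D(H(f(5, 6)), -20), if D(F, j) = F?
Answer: 18921/5 ≈ 3784.2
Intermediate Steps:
f(R, J) = -⅕ (f(R, J) = 1*(-⅕) = -⅕)
H(X) = -4 + X
(-1170 + 269)*D(H(f(5, 6)), -20) = (-1170 + 269)*(-4 - ⅕) = -901*(-21/5) = 18921/5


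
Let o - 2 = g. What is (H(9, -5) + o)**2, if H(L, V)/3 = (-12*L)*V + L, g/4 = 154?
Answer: 5130225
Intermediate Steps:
g = 616 (g = 4*154 = 616)
o = 618 (o = 2 + 616 = 618)
H(L, V) = 3*L - 36*L*V (H(L, V) = 3*((-12*L)*V + L) = 3*(-12*L*V + L) = 3*(L - 12*L*V) = 3*L - 36*L*V)
(H(9, -5) + o)**2 = (3*9*(1 - 12*(-5)) + 618)**2 = (3*9*(1 + 60) + 618)**2 = (3*9*61 + 618)**2 = (1647 + 618)**2 = 2265**2 = 5130225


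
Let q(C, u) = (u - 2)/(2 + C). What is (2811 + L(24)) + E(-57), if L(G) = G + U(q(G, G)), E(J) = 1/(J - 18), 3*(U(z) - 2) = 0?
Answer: 212774/75 ≈ 2837.0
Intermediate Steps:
q(C, u) = (-2 + u)/(2 + C)
U(z) = 2 (U(z) = 2 + (1/3)*0 = 2 + 0 = 2)
E(J) = 1/(-18 + J)
L(G) = 2 + G (L(G) = G + 2 = 2 + G)
(2811 + L(24)) + E(-57) = (2811 + (2 + 24)) + 1/(-18 - 57) = (2811 + 26) + 1/(-75) = 2837 - 1/75 = 212774/75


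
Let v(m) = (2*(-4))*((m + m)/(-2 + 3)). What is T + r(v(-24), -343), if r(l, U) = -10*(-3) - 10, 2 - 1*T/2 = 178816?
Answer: -357608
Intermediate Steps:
v(m) = -16*m (v(m) = -8*2*m/1 = -8*2*m = -16*m)
T = -357628 (T = 4 - 2*178816 = 4 - 357632 = -357628)
r(l, U) = 20 (r(l, U) = 30 - 10 = 20)
T + r(v(-24), -343) = -357628 + 20 = -357608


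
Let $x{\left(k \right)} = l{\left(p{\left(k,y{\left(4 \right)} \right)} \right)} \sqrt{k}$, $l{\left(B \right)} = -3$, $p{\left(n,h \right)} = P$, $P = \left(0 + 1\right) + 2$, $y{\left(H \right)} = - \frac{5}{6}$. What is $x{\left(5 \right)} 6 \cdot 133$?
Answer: $- 2394 \sqrt{5} \approx -5353.1$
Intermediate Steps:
$y{\left(H \right)} = - \frac{5}{6}$ ($y{\left(H \right)} = \left(-5\right) \frac{1}{6} = - \frac{5}{6}$)
$P = 3$ ($P = 1 + 2 = 3$)
$p{\left(n,h \right)} = 3$
$x{\left(k \right)} = - 3 \sqrt{k}$
$x{\left(5 \right)} 6 \cdot 133 = - 3 \sqrt{5} \cdot 6 \cdot 133 = - 3 \sqrt{5} \cdot 798 = - 2394 \sqrt{5}$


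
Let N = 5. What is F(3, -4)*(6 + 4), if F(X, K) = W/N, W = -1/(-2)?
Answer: 1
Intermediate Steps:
W = 1/2 (W = -1*(-1/2) = 1/2 ≈ 0.50000)
F(X, K) = 1/10 (F(X, K) = (1/2)/5 = (1/2)*(1/5) = 1/10)
F(3, -4)*(6 + 4) = (6 + 4)/10 = (1/10)*10 = 1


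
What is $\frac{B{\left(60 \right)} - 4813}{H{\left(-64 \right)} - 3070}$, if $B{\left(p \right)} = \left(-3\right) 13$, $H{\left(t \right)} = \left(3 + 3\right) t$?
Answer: $\frac{2426}{1727} \approx 1.4047$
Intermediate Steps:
$H{\left(t \right)} = 6 t$
$B{\left(p \right)} = -39$
$\frac{B{\left(60 \right)} - 4813}{H{\left(-64 \right)} - 3070} = \frac{-39 - 4813}{6 \left(-64\right) - 3070} = - \frac{4852}{-384 - 3070} = - \frac{4852}{-3454} = \left(-4852\right) \left(- \frac{1}{3454}\right) = \frac{2426}{1727}$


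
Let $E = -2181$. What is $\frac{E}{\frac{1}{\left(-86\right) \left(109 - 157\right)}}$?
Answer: $-9003168$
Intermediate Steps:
$\frac{E}{\frac{1}{\left(-86\right) \left(109 - 157\right)}} = - \frac{2181}{\frac{1}{\left(-86\right) \left(109 - 157\right)}} = - \frac{2181}{\frac{1}{\left(-86\right) \left(-48\right)}} = - \frac{2181}{\frac{1}{4128}} = - 2181 \frac{1}{\frac{1}{4128}} = \left(-2181\right) 4128 = -9003168$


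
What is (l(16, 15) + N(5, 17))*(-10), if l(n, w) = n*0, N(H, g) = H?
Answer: -50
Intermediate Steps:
l(n, w) = 0
(l(16, 15) + N(5, 17))*(-10) = (0 + 5)*(-10) = 5*(-10) = -50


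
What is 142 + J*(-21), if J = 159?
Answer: -3197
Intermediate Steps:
142 + J*(-21) = 142 + 159*(-21) = 142 - 3339 = -3197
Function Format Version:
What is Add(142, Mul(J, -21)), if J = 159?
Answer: -3197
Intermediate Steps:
Add(142, Mul(J, -21)) = Add(142, Mul(159, -21)) = Add(142, -3339) = -3197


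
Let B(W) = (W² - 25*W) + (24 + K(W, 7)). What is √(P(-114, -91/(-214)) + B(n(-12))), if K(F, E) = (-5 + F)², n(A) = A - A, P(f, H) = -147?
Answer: 7*I*√2 ≈ 9.8995*I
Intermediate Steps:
n(A) = 0
B(W) = 24 + W² + (-5 + W)² - 25*W (B(W) = (W² - 25*W) + (24 + (-5 + W)²) = 24 + W² + (-5 + W)² - 25*W)
√(P(-114, -91/(-214)) + B(n(-12))) = √(-147 + (49 - 35*0 + 2*0²)) = √(-147 + (49 + 0 + 2*0)) = √(-147 + (49 + 0 + 0)) = √(-147 + 49) = √(-98) = 7*I*√2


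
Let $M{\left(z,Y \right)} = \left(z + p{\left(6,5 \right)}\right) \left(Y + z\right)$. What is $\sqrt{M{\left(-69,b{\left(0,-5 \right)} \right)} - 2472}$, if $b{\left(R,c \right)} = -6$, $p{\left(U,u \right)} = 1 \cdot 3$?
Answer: $\sqrt{2478} \approx 49.78$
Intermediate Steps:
$p{\left(U,u \right)} = 3$
$M{\left(z,Y \right)} = \left(3 + z\right) \left(Y + z\right)$ ($M{\left(z,Y \right)} = \left(z + 3\right) \left(Y + z\right) = \left(3 + z\right) \left(Y + z\right)$)
$\sqrt{M{\left(-69,b{\left(0,-5 \right)} \right)} - 2472} = \sqrt{\left(\left(-69\right)^{2} + 3 \left(-6\right) + 3 \left(-69\right) - -414\right) - 2472} = \sqrt{\left(4761 - 18 - 207 + 414\right) - 2472} = \sqrt{4950 - 2472} = \sqrt{2478}$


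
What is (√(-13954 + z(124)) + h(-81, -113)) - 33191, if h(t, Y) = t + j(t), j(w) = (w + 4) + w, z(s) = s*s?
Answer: -33430 + 3*√158 ≈ -33392.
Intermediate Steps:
z(s) = s²
j(w) = 4 + 2*w (j(w) = (4 + w) + w = 4 + 2*w)
h(t, Y) = 4 + 3*t (h(t, Y) = t + (4 + 2*t) = 4 + 3*t)
(√(-13954 + z(124)) + h(-81, -113)) - 33191 = (√(-13954 + 124²) + (4 + 3*(-81))) - 33191 = (√(-13954 + 15376) + (4 - 243)) - 33191 = (√1422 - 239) - 33191 = (3*√158 - 239) - 33191 = (-239 + 3*√158) - 33191 = -33430 + 3*√158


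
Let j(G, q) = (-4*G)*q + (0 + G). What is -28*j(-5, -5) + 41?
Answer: 2981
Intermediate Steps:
j(G, q) = G - 4*G*q (j(G, q) = -4*G*q + G = G - 4*G*q)
-28*j(-5, -5) + 41 = -(-140)*(1 - 4*(-5)) + 41 = -(-140)*(1 + 20) + 41 = -(-140)*21 + 41 = -28*(-105) + 41 = 2940 + 41 = 2981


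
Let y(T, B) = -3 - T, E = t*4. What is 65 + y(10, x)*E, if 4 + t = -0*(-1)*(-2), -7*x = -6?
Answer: 273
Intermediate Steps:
x = 6/7 (x = -1/7*(-6) = 6/7 ≈ 0.85714)
t = -4 (t = -4 - 0*(-1)*(-2) = -4 - 0*(-2) = -4 - 1*0 = -4 + 0 = -4)
E = -16 (E = -4*4 = -16)
65 + y(10, x)*E = 65 + (-3 - 1*10)*(-16) = 65 + (-3 - 10)*(-16) = 65 - 13*(-16) = 65 + 208 = 273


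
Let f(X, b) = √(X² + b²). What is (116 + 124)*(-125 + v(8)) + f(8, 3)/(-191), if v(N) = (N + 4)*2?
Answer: -24240 - √73/191 ≈ -24240.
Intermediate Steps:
v(N) = 8 + 2*N (v(N) = (4 + N)*2 = 8 + 2*N)
(116 + 124)*(-125 + v(8)) + f(8, 3)/(-191) = (116 + 124)*(-125 + (8 + 2*8)) + √(8² + 3²)/(-191) = 240*(-125 + (8 + 16)) - √(64 + 9)/191 = 240*(-125 + 24) - √73/191 = 240*(-101) - √73/191 = -24240 - √73/191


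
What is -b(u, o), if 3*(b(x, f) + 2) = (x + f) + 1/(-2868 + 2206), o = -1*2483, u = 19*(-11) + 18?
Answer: 591387/662 ≈ 893.33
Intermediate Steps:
u = -191 (u = -209 + 18 = -191)
o = -2483
b(x, f) = -3973/1986 + f/3 + x/3 (b(x, f) = -2 + ((x + f) + 1/(-2868 + 2206))/3 = -2 + ((f + x) + 1/(-662))/3 = -2 + ((f + x) - 1/662)/3 = -2 + (-1/662 + f + x)/3 = -2 + (-1/1986 + f/3 + x/3) = -3973/1986 + f/3 + x/3)
-b(u, o) = -(-3973/1986 + (⅓)*(-2483) + (⅓)*(-191)) = -(-3973/1986 - 2483/3 - 191/3) = -1*(-591387/662) = 591387/662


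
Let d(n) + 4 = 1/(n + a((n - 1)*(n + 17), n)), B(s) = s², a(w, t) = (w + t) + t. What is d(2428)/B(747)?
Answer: -23765195/3315298313691 ≈ -7.1683e-6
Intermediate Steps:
a(w, t) = w + 2*t (a(w, t) = (t + w) + t = w + 2*t)
d(n) = -4 + 1/(3*n + (-1 + n)*(17 + n)) (d(n) = -4 + 1/(n + ((n - 1)*(n + 17) + 2*n)) = -4 + 1/(n + ((-1 + n)*(17 + n) + 2*n)) = -4 + 1/(n + (2*n + (-1 + n)*(17 + n))) = -4 + 1/(3*n + (-1 + n)*(17 + n)))
d(2428)/B(747) = ((69 - 76*2428 - 4*2428²)/(-17 + 2428² + 19*2428))/(747²) = ((69 - 184528 - 4*5895184)/(-17 + 5895184 + 46132))/558009 = ((69 - 184528 - 23580736)/5941299)*(1/558009) = ((1/5941299)*(-23765195))*(1/558009) = -23765195/5941299*1/558009 = -23765195/3315298313691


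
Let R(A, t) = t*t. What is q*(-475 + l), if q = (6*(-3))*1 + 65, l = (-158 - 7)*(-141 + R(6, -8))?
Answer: 574810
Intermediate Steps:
R(A, t) = t²
l = 12705 (l = (-158 - 7)*(-141 + (-8)²) = -165*(-141 + 64) = -165*(-77) = 12705)
q = 47 (q = -18*1 + 65 = -18 + 65 = 47)
q*(-475 + l) = 47*(-475 + 12705) = 47*12230 = 574810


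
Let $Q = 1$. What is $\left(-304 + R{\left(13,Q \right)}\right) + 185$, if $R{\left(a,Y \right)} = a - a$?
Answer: $-119$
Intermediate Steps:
$R{\left(a,Y \right)} = 0$
$\left(-304 + R{\left(13,Q \right)}\right) + 185 = \left(-304 + 0\right) + 185 = -304 + 185 = -119$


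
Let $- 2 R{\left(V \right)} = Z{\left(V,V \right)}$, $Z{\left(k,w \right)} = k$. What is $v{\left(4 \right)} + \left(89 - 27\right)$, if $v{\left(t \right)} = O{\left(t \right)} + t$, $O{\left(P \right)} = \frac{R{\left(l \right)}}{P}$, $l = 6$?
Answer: $\frac{261}{4} \approx 65.25$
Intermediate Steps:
$R{\left(V \right)} = - \frac{V}{2}$
$O{\left(P \right)} = - \frac{3}{P}$ ($O{\left(P \right)} = \frac{\left(- \frac{1}{2}\right) 6}{P} = - \frac{3}{P}$)
$v{\left(t \right)} = t - \frac{3}{t}$ ($v{\left(t \right)} = - \frac{3}{t} + t = t - \frac{3}{t}$)
$v{\left(4 \right)} + \left(89 - 27\right) = \left(4 - \frac{3}{4}\right) + \left(89 - 27\right) = \left(4 - \frac{3}{4}\right) + 62 = \frac{13}{4} + 62 = \frac{261}{4}$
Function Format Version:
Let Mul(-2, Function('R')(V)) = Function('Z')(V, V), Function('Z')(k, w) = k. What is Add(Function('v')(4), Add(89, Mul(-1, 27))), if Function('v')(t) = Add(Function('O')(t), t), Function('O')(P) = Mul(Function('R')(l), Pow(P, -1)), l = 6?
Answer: Rational(261, 4) ≈ 65.250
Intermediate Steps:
Function('R')(V) = Mul(Rational(-1, 2), V)
Function('O')(P) = Mul(-3, Pow(P, -1)) (Function('O')(P) = Mul(Mul(Rational(-1, 2), 6), Pow(P, -1)) = Mul(-3, Pow(P, -1)))
Function('v')(t) = Add(t, Mul(-3, Pow(t, -1))) (Function('v')(t) = Add(Mul(-3, Pow(t, -1)), t) = Add(t, Mul(-3, Pow(t, -1))))
Add(Function('v')(4), Add(89, Mul(-1, 27))) = Add(Add(4, Mul(-3, Pow(4, -1))), Add(89, Mul(-1, 27))) = Add(Add(4, Mul(-3, Rational(1, 4))), Add(89, -27)) = Add(Add(4, Rational(-3, 4)), 62) = Add(Rational(13, 4), 62) = Rational(261, 4)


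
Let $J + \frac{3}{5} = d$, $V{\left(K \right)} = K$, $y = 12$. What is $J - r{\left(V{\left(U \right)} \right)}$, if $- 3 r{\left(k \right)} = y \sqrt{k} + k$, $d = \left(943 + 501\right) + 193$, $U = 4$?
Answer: $\frac{24686}{15} \approx 1645.7$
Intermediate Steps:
$d = 1637$ ($d = 1444 + 193 = 1637$)
$J = \frac{8182}{5}$ ($J = - \frac{3}{5} + 1637 = \frac{8182}{5} \approx 1636.4$)
$r{\left(k \right)} = - 4 \sqrt{k} - \frac{k}{3}$ ($r{\left(k \right)} = - \frac{12 \sqrt{k} + k}{3} = - \frac{k + 12 \sqrt{k}}{3} = - 4 \sqrt{k} - \frac{k}{3}$)
$J - r{\left(V{\left(U \right)} \right)} = \frac{8182}{5} - \left(- 4 \sqrt{4} - \frac{4}{3}\right) = \frac{8182}{5} - \left(\left(-4\right) 2 - \frac{4}{3}\right) = \frac{8182}{5} - \left(-8 - \frac{4}{3}\right) = \frac{8182}{5} - - \frac{28}{3} = \frac{8182}{5} + \frac{28}{3} = \frac{24686}{15}$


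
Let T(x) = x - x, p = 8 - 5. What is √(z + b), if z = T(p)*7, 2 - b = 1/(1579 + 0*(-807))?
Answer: √4984903/1579 ≈ 1.4140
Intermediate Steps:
p = 3
b = 3157/1579 (b = 2 - 1/(1579 + 0*(-807)) = 2 - 1/(1579 + 0) = 2 - 1/1579 = 3157/1579 ≈ 1.9994)
T(x) = 0
z = 0 (z = 0*7 = 0)
√(z + b) = √(0 + 3157/1579) = √(3157/1579) = √4984903/1579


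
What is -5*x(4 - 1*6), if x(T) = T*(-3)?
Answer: -30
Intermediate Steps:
x(T) = -3*T
-5*x(4 - 1*6) = -(-15)*(4 - 1*6) = -(-15)*(4 - 6) = -(-15)*(-2) = -5*6 = -30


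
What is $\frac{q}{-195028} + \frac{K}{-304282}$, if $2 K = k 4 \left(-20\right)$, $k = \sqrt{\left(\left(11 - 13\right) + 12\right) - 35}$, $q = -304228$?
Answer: $\frac{76057}{48757} + \frac{100 i}{152141} \approx 1.5599 + 0.00065728 i$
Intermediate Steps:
$k = 5 i$ ($k = \sqrt{\left(-2 + 12\right) - 35} = \sqrt{10 - 35} = \sqrt{-25} = 5 i \approx 5.0 i$)
$K = - 200 i$ ($K = \frac{5 i 4 \left(-20\right)}{2} = \frac{20 i \left(-20\right)}{2} = \frac{\left(-400\right) i}{2} = - 200 i \approx - 200.0 i$)
$\frac{q}{-195028} + \frac{K}{-304282} = - \frac{304228}{-195028} + \frac{\left(-200\right) i}{-304282} = \left(-304228\right) \left(- \frac{1}{195028}\right) + - 200 i \left(- \frac{1}{304282}\right) = \frac{76057}{48757} + \frac{100 i}{152141}$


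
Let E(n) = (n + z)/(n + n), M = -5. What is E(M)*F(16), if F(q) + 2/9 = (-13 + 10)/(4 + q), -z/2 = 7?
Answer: -1273/1800 ≈ -0.70722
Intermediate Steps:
z = -14 (z = -2*7 = -14)
F(q) = -2/9 - 3/(4 + q) (F(q) = -2/9 + (-13 + 10)/(4 + q) = -2/9 - 3/(4 + q))
E(n) = (-14 + n)/(2*n) (E(n) = (n - 14)/(n + n) = (-14 + n)/((2*n)) = (-14 + n)*(1/(2*n)) = (-14 + n)/(2*n))
E(M)*F(16) = ((1/2)*(-14 - 5)/(-5))*((-35 - 2*16)/(9*(4 + 16))) = ((1/2)*(-1/5)*(-19))*((1/9)*(-35 - 32)/20) = 19*((1/9)*(1/20)*(-67))/10 = (19/10)*(-67/180) = -1273/1800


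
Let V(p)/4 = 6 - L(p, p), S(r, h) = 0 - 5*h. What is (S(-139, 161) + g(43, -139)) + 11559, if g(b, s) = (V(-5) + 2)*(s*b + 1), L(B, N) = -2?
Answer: -192430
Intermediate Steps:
S(r, h) = -5*h
V(p) = 32 (V(p) = 4*(6 - 1*(-2)) = 4*(6 + 2) = 4*8 = 32)
g(b, s) = 34 + 34*b*s (g(b, s) = (32 + 2)*(s*b + 1) = 34*(b*s + 1) = 34*(1 + b*s) = 34 + 34*b*s)
(S(-139, 161) + g(43, -139)) + 11559 = (-5*161 + (34 + 34*43*(-139))) + 11559 = (-805 + (34 - 203218)) + 11559 = (-805 - 203184) + 11559 = -203989 + 11559 = -192430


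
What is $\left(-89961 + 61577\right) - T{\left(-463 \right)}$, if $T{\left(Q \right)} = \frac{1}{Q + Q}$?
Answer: $- \frac{26283583}{926} \approx -28384.0$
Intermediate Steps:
$T{\left(Q \right)} = \frac{1}{2 Q}$
$\left(-89961 + 61577\right) - T{\left(-463 \right)} = \left(-89961 + 61577\right) - \frac{1}{2 \left(-463\right)} = -28384 - \frac{1}{2} \left(- \frac{1}{463}\right) = -28384 - - \frac{1}{926} = -28384 + \frac{1}{926} = - \frac{26283583}{926}$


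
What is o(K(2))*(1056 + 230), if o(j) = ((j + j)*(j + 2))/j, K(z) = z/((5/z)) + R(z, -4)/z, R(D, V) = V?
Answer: 10288/5 ≈ 2057.6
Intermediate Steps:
K(z) = -4/z + z²/5 (K(z) = z/((5/z)) - 4/z = z*(z/5) - 4/z = z²/5 - 4/z = -4/z + z²/5)
o(j) = 4 + 2*j (o(j) = ((2*j)*(2 + j))/j = (2*j*(2 + j))/j = 4 + 2*j)
o(K(2))*(1056 + 230) = (4 + 2*((⅕)*(-20 + 2³)/2))*(1056 + 230) = (4 + 2*((⅕)*(½)*(-20 + 8)))*1286 = (4 + 2*((⅕)*(½)*(-12)))*1286 = (4 + 2*(-6/5))*1286 = (4 - 12/5)*1286 = (8/5)*1286 = 10288/5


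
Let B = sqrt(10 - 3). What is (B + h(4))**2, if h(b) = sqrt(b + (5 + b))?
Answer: 20 + 2*sqrt(91) ≈ 39.079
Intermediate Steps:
h(b) = sqrt(5 + 2*b)
B = sqrt(7) ≈ 2.6458
(B + h(4))**2 = (sqrt(7) + sqrt(5 + 2*4))**2 = (sqrt(7) + sqrt(5 + 8))**2 = (sqrt(7) + sqrt(13))**2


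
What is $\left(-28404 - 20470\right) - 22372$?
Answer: $-71246$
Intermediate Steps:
$\left(-28404 - 20470\right) - 22372 = -48874 - 22372 = -71246$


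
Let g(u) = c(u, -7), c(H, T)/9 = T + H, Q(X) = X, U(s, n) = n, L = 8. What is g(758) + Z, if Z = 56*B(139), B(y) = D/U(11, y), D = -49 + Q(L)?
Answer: 937205/139 ≈ 6742.5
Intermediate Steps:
D = -41 (D = -49 + 8 = -41)
B(y) = -41/y
c(H, T) = 9*H + 9*T (c(H, T) = 9*(T + H) = 9*(H + T) = 9*H + 9*T)
g(u) = -63 + 9*u (g(u) = 9*u + 9*(-7) = 9*u - 63 = -63 + 9*u)
Z = -2296/139 (Z = 56*(-41/139) = -2296/139 ≈ -16.518)
g(758) + Z = (-63 + 9*758) - 2296/139 = (-63 + 6822) - 2296/139 = 6759 - 2296/139 = 937205/139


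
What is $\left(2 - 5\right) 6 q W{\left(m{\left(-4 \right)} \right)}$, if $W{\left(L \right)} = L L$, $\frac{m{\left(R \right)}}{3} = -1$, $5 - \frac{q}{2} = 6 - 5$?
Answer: $-1296$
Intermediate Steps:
$q = 8$ ($q = 10 - 2 \left(6 - 5\right) = 10 - 2 = 8$)
$m{\left(R \right)} = -3$ ($m{\left(R \right)} = 3 \left(-1\right) = -3$)
$W{\left(L \right)} = L^{2}$
$\left(2 - 5\right) 6 q W{\left(m{\left(-4 \right)} \right)} = \left(2 - 5\right) 6 \cdot 8 \left(-3\right)^{2} = \left(-3\right) 6 \cdot 8 \cdot 9 = \left(-18\right) 8 \cdot 9 = \left(-144\right) 9 = -1296$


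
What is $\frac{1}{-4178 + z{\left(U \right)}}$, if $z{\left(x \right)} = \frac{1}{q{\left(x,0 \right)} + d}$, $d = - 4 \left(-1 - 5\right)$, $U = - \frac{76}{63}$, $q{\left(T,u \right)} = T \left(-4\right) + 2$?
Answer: $- \frac{1942}{8113613} \approx -0.00023935$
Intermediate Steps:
$q{\left(T,u \right)} = 2 - 4 T$ ($q{\left(T,u \right)} = - 4 T + 2 = 2 - 4 T$)
$U = - \frac{76}{63}$ ($U = \left(-76\right) \frac{1}{63} = - \frac{76}{63} \approx -1.2063$)
$d = 24$ ($d = - 4 \left(-1 - 5\right) = \left(-4\right) \left(-6\right) = 24$)
$z{\left(x \right)} = \frac{1}{26 - 4 x}$ ($z{\left(x \right)} = \frac{1}{\left(2 - 4 x\right) + 24} = \frac{1}{26 - 4 x}$)
$\frac{1}{-4178 + z{\left(U \right)}} = \frac{1}{-4178 - \frac{1}{-26 + 4 \left(- \frac{76}{63}\right)}} = \frac{1}{-4178 - \frac{1}{-26 - \frac{304}{63}}} = \frac{1}{-4178 - \frac{1}{- \frac{1942}{63}}} = \frac{1}{-4178 - - \frac{63}{1942}} = \frac{1}{-4178 + \frac{63}{1942}} = \frac{1}{- \frac{8113613}{1942}} = - \frac{1942}{8113613}$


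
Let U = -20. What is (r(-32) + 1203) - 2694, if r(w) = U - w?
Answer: -1479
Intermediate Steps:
r(w) = -20 - w
(r(-32) + 1203) - 2694 = ((-20 - 1*(-32)) + 1203) - 2694 = ((-20 + 32) + 1203) - 2694 = (12 + 1203) - 2694 = 1215 - 2694 = -1479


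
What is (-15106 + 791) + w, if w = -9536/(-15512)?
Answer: -27755593/1939 ≈ -14314.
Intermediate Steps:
w = 1192/1939 (w = -9536*(-1/15512) = 1192/1939 ≈ 0.61475)
(-15106 + 791) + w = (-15106 + 791) + 1192/1939 = -14315 + 1192/1939 = -27755593/1939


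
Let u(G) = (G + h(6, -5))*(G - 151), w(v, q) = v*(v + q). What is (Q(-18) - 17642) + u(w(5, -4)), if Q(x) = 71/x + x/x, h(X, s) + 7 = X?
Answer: -328121/18 ≈ -18229.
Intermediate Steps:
w(v, q) = v*(q + v)
h(X, s) = -7 + X
u(G) = (-1 + G)*(-151 + G) (u(G) = (G + (-7 + 6))*(G - 151) = (G - 1)*(-151 + G) = (-1 + G)*(-151 + G))
Q(x) = 1 + 71/x (Q(x) = 71/x + 1 = 1 + 71/x)
(Q(-18) - 17642) + u(w(5, -4)) = ((71 - 18)/(-18) - 17642) + (151 + (5*(-4 + 5))**2 - 760*(-4 + 5)) = (-1/18*53 - 17642) + (151 + (5*1)**2 - 760) = (-53/18 - 17642) + (151 + 5**2 - 152*5) = -317609/18 + (151 + 25 - 760) = -317609/18 - 584 = -328121/18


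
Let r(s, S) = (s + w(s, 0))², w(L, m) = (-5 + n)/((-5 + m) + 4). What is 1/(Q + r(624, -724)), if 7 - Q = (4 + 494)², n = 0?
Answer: 1/147644 ≈ 6.7731e-6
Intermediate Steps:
Q = -247997 (Q = 7 - (4 + 494)² = 7 - 1*498² = 7 - 1*248004 = 7 - 248004 = -247997)
w(L, m) = -5/(-1 + m) (w(L, m) = (-5 + 0)/((-5 + m) + 4) = -5/(-1 + m))
r(s, S) = (5 + s)² (r(s, S) = (s - 5/(-1 + 0))² = (s - 5/(-1))² = (s - 5*(-1))² = (s + 5)² = (5 + s)²)
1/(Q + r(624, -724)) = 1/(-247997 + (5 + 624)²) = 1/(-247997 + 629²) = 1/(-247997 + 395641) = 1/147644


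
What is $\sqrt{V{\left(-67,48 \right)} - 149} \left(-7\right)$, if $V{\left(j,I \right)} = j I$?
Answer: $- 7 i \sqrt{3365} \approx - 406.06 i$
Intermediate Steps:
$V{\left(j,I \right)} = I j$
$\sqrt{V{\left(-67,48 \right)} - 149} \left(-7\right) = \sqrt{48 \left(-67\right) - 149} \left(-7\right) = \sqrt{-3216 - 149} \left(-7\right) = \sqrt{-3365} \left(-7\right) = i \sqrt{3365} \left(-7\right) = - 7 i \sqrt{3365}$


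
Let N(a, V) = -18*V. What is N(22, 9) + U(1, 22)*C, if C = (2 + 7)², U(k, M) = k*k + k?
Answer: 0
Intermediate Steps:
U(k, M) = k + k² (U(k, M) = k² + k = k + k²)
C = 81 (C = 9² = 81)
N(22, 9) + U(1, 22)*C = -18*9 + (1*(1 + 1))*81 = -162 + (1*2)*81 = -162 + 2*81 = -162 + 162 = 0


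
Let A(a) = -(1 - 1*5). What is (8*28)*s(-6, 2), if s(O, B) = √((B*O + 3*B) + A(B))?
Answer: 224*I*√2 ≈ 316.78*I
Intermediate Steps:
A(a) = 4 (A(a) = -(1 - 5) = -1*(-4) = 4)
s(O, B) = √(4 + 3*B + B*O) (s(O, B) = √((B*O + 3*B) + 4) = √((3*B + B*O) + 4) = √(4 + 3*B + B*O))
(8*28)*s(-6, 2) = (8*28)*√(4 + 3*2 + 2*(-6)) = 224*√(4 + 6 - 12) = 224*√(-2) = 224*(I*√2) = 224*I*√2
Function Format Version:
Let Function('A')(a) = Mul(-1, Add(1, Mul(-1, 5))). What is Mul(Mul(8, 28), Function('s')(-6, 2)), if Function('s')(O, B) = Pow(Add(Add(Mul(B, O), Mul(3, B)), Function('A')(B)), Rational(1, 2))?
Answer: Mul(224, I, Pow(2, Rational(1, 2))) ≈ Mul(316.78, I)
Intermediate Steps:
Function('A')(a) = 4 (Function('A')(a) = Mul(-1, Add(1, -5)) = Mul(-1, -4) = 4)
Function('s')(O, B) = Pow(Add(4, Mul(3, B), Mul(B, O)), Rational(1, 2)) (Function('s')(O, B) = Pow(Add(Add(Mul(B, O), Mul(3, B)), 4), Rational(1, 2)) = Pow(Add(Add(Mul(3, B), Mul(B, O)), 4), Rational(1, 2)) = Pow(Add(4, Mul(3, B), Mul(B, O)), Rational(1, 2)))
Mul(Mul(8, 28), Function('s')(-6, 2)) = Mul(Mul(8, 28), Pow(Add(4, Mul(3, 2), Mul(2, -6)), Rational(1, 2))) = Mul(224, Pow(Add(4, 6, -12), Rational(1, 2))) = Mul(224, Pow(-2, Rational(1, 2))) = Mul(224, Mul(I, Pow(2, Rational(1, 2)))) = Mul(224, I, Pow(2, Rational(1, 2)))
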